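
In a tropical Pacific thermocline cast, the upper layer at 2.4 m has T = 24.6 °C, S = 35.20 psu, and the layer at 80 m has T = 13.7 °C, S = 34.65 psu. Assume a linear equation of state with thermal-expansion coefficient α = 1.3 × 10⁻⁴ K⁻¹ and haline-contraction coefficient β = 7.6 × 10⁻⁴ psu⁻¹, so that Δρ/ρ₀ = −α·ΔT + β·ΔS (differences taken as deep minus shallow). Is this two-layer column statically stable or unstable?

ΔT = 13.7 − 24.6 = -10.9 K and ΔS = 34.65 − 35.20 = -0.55 psu (deep − shallow).
−αΔT = 1.417 × 10⁻³; βΔS = -4.18 × 10⁻⁴; sum Δρ/ρ₀ = 9.99 × 10⁻⁴.
Δρ/ρ₀ > 0, so Δρ > 0: deeper water is denser → statically stable.

stable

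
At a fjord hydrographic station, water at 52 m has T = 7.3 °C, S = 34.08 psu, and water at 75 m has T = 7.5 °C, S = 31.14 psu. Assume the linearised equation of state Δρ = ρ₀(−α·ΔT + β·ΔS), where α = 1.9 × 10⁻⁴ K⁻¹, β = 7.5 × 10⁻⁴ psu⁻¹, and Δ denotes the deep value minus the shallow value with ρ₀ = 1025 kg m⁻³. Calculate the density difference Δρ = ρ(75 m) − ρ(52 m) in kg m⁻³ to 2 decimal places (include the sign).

ΔT = +0.2 K, ΔS = -2.94 psu (deep − shallow).
Δρ/ρ₀ = −(1.9 × 10⁻⁴)(+0.2) + (7.5 × 10⁻⁴)(-2.94) = -2.243 × 10⁻³.
Δρ = 1025 × (-2.243 × 10⁻³) = -2.30 kg m⁻³.
Negative Δρ: lighter below, statically unstable.

-2.30 kg m⁻³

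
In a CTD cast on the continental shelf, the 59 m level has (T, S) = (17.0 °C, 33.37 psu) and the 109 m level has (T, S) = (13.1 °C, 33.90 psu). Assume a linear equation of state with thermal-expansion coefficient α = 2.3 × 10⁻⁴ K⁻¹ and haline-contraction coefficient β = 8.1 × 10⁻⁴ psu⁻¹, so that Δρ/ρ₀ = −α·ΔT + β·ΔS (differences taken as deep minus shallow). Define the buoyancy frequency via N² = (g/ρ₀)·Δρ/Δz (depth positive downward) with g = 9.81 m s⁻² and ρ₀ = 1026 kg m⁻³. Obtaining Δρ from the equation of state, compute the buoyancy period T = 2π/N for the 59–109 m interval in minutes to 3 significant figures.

6.49 min

ΔT = -3.9 K, ΔS = +0.53 psu (deep − shallow).
Δρ/ρ₀ = −αΔT + βΔS = 8.97 × 10⁻⁴ + 4.293 × 10⁻⁴ = 1.3263 × 10⁻³, so Δρ ≈ 1.361 kg m⁻³.
N² = (g/ρ₀)·Δρ/Δz = g·(Δρ/ρ₀)/Δz = 9.81 × 1.3263 × 10⁻³ / 50 = 2.6022 × 10⁻⁴ s⁻².
N = √(2.6022 × 10⁻⁴) = 0.016131 rad s⁻¹ → T = 2π/N = 389.51 s = 6.4918 min ≈ 6.49 min.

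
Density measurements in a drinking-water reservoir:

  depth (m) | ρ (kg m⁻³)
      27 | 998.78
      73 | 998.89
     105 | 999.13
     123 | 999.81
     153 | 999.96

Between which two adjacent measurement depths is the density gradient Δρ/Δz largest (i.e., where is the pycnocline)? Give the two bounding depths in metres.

105–123 m

Compute the density gradient over each adjacent pair:
  27–73 m: Δρ/Δz = 0.11/46 = 2.4 × 10⁻³ kg m⁻⁴
  73–105 m: Δρ/Δz = 0.24/32 = 7.5 × 10⁻³ kg m⁻⁴
  105–123 m: Δρ/Δz = 0.68/18 = 0.038 kg m⁻⁴
  123–153 m: Δρ/Δz = 0.15/30 = 5.0 × 10⁻³ kg m⁻⁴
The largest gradient is in the 105–123 m interval — the pycnocline.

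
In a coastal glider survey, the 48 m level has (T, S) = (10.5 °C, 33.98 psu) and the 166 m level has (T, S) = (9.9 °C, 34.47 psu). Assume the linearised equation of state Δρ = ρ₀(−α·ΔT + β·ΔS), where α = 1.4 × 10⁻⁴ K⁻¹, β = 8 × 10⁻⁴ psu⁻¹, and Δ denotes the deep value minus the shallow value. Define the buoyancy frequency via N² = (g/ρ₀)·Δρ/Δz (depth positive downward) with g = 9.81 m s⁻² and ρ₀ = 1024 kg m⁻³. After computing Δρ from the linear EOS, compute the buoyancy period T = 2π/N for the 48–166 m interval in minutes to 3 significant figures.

16.6 min

ΔT = -0.6 K, ΔS = +0.49 psu (deep − shallow).
Δρ/ρ₀ = −αΔT + βΔS = 8.40 × 10⁻⁵ + 3.92 × 10⁻⁴ = 4.76 × 10⁻⁴, so Δρ ≈ 0.4874 kg m⁻³.
N² = (g/ρ₀)·Δρ/Δz = g·(Δρ/ρ₀)/Δz = 9.81 × 4.76 × 10⁻⁴ / 118 = 3.9573 × 10⁻⁵ s⁻².
N = √(3.9573 × 10⁻⁵) = 6.2907 × 10⁻³ rad s⁻¹ → T = 2π/N = 998.81 s = 16.647 min ≈ 16.6 min.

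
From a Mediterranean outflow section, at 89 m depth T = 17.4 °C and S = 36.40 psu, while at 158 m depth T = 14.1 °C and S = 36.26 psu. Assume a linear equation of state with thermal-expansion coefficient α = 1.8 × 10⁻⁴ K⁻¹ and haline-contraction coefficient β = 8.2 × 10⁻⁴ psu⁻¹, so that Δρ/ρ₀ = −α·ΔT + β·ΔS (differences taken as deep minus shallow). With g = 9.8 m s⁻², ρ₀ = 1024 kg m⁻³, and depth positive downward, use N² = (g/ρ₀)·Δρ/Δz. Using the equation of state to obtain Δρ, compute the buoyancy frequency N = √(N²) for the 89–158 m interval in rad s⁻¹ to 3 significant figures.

8.25 × 10⁻³ rad s⁻¹

ΔT = -3.3 K, ΔS = -0.14 psu (deep − shallow).
Δρ/ρ₀ = −αΔT + βΔS = 5.94 × 10⁻⁴ − 1.148 × 10⁻⁴ = 4.792 × 10⁻⁴, so Δρ ≈ 0.4907 kg m⁻³.
N² = (g/ρ₀)·Δρ/Δz = g·(Δρ/ρ₀)/Δz = 9.8 × 4.792 × 10⁻⁴ / 69 = 6.8060 × 10⁻⁵ s⁻².
N = √(6.8060 × 10⁻⁵) = 8.2498 × 10⁻³ rad s⁻¹ ≈ 8.25 × 10⁻³ rad s⁻¹.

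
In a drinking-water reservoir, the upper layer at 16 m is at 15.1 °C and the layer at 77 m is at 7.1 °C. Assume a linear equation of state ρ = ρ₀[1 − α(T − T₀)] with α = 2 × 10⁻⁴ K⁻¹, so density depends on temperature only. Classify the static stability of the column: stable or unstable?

ΔT = 7.1 − 15.1 = -8.0 K, so Δρ/ρ₀ = −αΔT = 1.60 × 10⁻³.
Δρ/ρ₀ > 0, so Δρ > 0: deeper water is denser → statically stable.

stable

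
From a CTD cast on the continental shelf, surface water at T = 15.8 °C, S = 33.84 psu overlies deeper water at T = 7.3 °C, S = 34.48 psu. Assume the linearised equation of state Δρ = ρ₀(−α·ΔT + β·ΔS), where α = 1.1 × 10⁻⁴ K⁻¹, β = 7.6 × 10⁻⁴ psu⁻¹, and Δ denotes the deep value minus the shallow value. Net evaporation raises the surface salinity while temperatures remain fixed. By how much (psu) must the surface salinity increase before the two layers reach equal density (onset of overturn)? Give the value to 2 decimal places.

1.87 psu

Neutral buoyancy requires −α(T_deep − T_surf) + β(S_deep − S_surf′) = 0.
S_surf′ = S_deep − (α/β)·ΔT = 34.48 − (1.1 × 10⁻⁴/7.6 × 10⁻⁴)·(-8.5) = 35.7103 psu.
Increase required: 35.7103 − 33.84 = 1.8703 psu.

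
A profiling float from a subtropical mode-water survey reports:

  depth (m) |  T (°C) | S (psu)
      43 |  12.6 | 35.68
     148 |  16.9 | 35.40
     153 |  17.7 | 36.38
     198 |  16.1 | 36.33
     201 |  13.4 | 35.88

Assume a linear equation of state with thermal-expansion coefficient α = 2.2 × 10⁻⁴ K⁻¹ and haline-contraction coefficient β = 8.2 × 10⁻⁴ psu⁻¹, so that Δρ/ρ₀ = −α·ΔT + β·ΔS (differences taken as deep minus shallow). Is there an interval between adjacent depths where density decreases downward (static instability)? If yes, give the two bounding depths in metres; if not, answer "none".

Evaluate Δρ/ρ₀ = −αΔT + βΔS across each adjacent pair:
  43–148 m: −αΔT+βΔS = −(2.2 × 10⁻⁴)(+4.3)+(8.2 × 10⁻⁴)(-0.28) = -1.2 × 10⁻³ → UNSTABLE
  148–153 m: −αΔT+βΔS = −(2.2 × 10⁻⁴)(+0.8)+(8.2 × 10⁻⁴)(+0.98) = 6.3 × 10⁻⁴ → stable
  153–198 m: −αΔT+βΔS = −(2.2 × 10⁻⁴)(-1.6)+(8.2 × 10⁻⁴)(-0.05) = 3.1 × 10⁻⁴ → stable
  198–201 m: −αΔT+βΔS = −(2.2 × 10⁻⁴)(-2.7)+(8.2 × 10⁻⁴)(-0.45) = 2.2 × 10⁻⁴ → stable
The 43–148 m interval has Δρ < 0: lighter water underlies denser water.

43–148 m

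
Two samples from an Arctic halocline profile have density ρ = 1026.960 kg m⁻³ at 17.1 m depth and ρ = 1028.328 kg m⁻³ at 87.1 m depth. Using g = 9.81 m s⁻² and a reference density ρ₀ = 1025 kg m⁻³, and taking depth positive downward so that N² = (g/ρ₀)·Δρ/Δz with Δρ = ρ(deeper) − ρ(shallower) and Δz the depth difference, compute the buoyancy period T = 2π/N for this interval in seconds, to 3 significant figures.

459 s

Δρ = 1028.328 − 1026.960 = 1.368 kg m⁻³ over Δz = 87.1 − 17.1 = 70 m.
N² = (9.81/1025) × (1.368/70) = 1.8704 × 10⁻⁴ s⁻².
N = √(1.8704 × 10⁻⁴) = 0.013676 rad s⁻¹, so T = 2π/N = 459.43 s ≈ 459 s.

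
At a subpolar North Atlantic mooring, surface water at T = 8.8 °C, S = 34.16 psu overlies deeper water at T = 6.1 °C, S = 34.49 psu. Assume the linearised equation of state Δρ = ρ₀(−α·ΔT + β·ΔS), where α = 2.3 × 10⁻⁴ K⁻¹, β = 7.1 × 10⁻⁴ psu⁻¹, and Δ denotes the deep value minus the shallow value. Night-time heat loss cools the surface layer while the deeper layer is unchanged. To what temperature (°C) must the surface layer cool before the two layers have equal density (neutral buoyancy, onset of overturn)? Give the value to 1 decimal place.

Neutral buoyancy requires Δρ = 0, i.e. −α(T_deep − T_surf′) + β(S_deep − S_surf) = 0.
T_surf′ = T_deep − (β/α)·ΔS = 6.1 − (7.1 × 10⁻⁴/2.3 × 10⁻⁴)·(+0.33) = 5.081 °C.
Cooling required: 8.8 − (5.081) = 3.719 °C.

5.1 °C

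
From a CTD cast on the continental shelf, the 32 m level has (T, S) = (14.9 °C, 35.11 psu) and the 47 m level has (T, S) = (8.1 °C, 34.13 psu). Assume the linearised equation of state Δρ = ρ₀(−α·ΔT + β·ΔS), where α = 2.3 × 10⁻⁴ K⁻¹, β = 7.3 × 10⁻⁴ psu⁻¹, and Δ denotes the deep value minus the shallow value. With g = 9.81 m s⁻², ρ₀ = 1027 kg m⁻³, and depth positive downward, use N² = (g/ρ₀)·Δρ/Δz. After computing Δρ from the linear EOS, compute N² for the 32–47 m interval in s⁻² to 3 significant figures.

ΔT = -6.8 K, ΔS = -0.98 psu (deep − shallow).
Δρ/ρ₀ = −αΔT + βΔS = 1.564 × 10⁻³ − 7.154 × 10⁻⁴ = 8.486 × 10⁻⁴, so Δρ ≈ 0.8715 kg m⁻³.
N² = (g/ρ₀)·Δρ/Δz = g·(Δρ/ρ₀)/Δz = 9.81 × 8.486 × 10⁻⁴ / 15 = 5.5498 × 10⁻⁴ s⁻² ≈ 5.55 × 10⁻⁴ s⁻².

5.55 × 10⁻⁴ s⁻²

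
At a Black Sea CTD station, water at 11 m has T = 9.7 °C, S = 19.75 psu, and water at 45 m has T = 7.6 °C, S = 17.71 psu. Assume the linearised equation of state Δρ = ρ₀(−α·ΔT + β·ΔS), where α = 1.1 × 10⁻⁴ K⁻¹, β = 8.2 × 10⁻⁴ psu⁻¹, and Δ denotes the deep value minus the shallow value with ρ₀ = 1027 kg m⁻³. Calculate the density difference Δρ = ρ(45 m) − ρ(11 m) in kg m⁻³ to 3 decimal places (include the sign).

ΔT = -2.1 K, ΔS = -2.04 psu (deep − shallow).
Δρ/ρ₀ = −(1.1 × 10⁻⁴)(-2.1) + (8.2 × 10⁻⁴)(-2.04) = -1.4418 × 10⁻³.
Δρ = 1027 × (-1.4418 × 10⁻³) = -1.481 kg m⁻³.
Negative Δρ: lighter below, statically unstable.

-1.481 kg m⁻³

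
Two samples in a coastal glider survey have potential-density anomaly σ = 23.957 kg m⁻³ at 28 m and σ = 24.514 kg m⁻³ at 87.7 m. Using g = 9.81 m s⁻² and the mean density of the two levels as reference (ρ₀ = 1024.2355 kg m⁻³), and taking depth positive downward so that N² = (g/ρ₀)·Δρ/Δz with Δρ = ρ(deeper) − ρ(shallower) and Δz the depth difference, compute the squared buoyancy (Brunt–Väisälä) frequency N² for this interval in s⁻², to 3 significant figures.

Δρ = 1024.514 − 1023.957 = 0.557 kg m⁻³ over Δz = 87.7 − 28 = 59.7 m.
N² = (9.81/1024.2355) × (0.557/59.7) = 8.9361 × 10⁻⁵ s⁻² ≈ 8.94 × 10⁻⁵ s⁻².

8.94 × 10⁻⁵ s⁻²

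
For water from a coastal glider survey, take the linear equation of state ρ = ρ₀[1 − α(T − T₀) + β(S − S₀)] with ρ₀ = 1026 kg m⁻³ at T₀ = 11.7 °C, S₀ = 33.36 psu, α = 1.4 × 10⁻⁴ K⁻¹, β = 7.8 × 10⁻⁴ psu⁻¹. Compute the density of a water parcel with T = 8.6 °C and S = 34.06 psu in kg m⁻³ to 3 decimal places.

T − T₀ = -3.1 K, S − S₀ = +0.70 psu.
Bracket = 1 − α·(-3.1) + β·(+0.70) = 1 + (9.80 × 10⁻⁴) = 1.0009800.
ρ = 1026 × 1.0009800 = 1027.005 kg m⁻³.

1027.005 kg m⁻³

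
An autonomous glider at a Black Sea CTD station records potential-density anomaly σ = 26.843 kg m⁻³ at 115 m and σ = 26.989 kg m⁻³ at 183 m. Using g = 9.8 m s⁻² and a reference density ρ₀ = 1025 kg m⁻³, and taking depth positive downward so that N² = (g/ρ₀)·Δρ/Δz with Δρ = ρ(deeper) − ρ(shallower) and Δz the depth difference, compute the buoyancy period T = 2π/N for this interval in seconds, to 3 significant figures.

Δρ = 1026.989 − 1026.843 = 0.146 kg m⁻³ over Δz = 183 − 115 = 68 m.
N² = (9.8/1025) × (0.146/68) = 2.0528 × 10⁻⁵ s⁻².
N = √(2.0528 × 10⁻⁵) = 4.5308 × 10⁻³ rad s⁻¹, so T = 2π/N = 1.3868 × 10³ s ≈ 1.39 × 10³ s.

1.39 × 10³ s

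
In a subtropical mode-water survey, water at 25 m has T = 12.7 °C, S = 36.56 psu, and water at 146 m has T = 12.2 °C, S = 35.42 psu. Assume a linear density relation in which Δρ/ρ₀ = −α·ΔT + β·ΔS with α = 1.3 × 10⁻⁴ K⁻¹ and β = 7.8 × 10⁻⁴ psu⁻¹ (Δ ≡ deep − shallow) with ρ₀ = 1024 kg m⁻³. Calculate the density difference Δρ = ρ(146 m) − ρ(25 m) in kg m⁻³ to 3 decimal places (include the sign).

ΔT = -0.5 K, ΔS = -1.14 psu (deep − shallow).
Δρ/ρ₀ = −(1.3 × 10⁻⁴)(-0.5) + (7.8 × 10⁻⁴)(-1.14) = -8.242 × 10⁻⁴.
Δρ = 1024 × (-8.242 × 10⁻⁴) = -0.844 kg m⁻³.
Negative Δρ: lighter below, statically unstable.

-0.844 kg m⁻³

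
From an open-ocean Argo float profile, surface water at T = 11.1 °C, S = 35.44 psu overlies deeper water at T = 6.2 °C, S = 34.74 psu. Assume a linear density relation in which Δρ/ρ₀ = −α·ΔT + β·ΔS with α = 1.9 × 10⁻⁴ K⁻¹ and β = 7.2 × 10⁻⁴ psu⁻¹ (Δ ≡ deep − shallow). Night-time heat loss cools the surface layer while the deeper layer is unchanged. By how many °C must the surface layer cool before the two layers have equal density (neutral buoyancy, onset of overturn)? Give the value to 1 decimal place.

2.2 °C

Neutral buoyancy requires Δρ = 0, i.e. −α(T_deep − T_surf′) + β(S_deep − S_surf) = 0.
T_surf′ = T_deep − (β/α)·ΔS = 6.2 − (7.2 × 10⁻⁴/1.9 × 10⁻⁴)·(-0.70) = 8.853 °C.
Cooling required: 11.1 − (8.853) = 2.247 °C.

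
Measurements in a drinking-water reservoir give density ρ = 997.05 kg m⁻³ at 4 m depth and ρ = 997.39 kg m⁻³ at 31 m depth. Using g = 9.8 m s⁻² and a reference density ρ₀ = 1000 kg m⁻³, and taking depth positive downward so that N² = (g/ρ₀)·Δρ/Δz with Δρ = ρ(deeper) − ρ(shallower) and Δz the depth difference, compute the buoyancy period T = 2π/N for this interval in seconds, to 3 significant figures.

566 s

Δρ = 997.39 − 997.05 = 0.34 kg m⁻³ over Δz = 31 − 4 = 27 m.
N² = (9.8/1000) × (0.34/27) = 1.2341 × 10⁻⁴ s⁻².
N = √(1.2341 × 10⁻⁴) = 0.011109 rad s⁻¹, so T = 2π/N = 565.59 s ≈ 566 s.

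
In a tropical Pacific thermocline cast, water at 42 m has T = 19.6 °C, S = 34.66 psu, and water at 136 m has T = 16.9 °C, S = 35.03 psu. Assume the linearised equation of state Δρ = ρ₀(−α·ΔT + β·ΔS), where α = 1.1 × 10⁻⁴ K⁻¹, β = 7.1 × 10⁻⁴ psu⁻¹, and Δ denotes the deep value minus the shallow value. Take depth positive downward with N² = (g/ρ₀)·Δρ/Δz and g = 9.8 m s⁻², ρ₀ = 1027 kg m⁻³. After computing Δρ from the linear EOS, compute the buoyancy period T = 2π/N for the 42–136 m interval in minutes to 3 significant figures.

ΔT = -2.7 K, ΔS = +0.37 psu (deep − shallow).
Δρ/ρ₀ = −αΔT + βΔS = 2.97 × 10⁻⁴ + 2.627 × 10⁻⁴ = 5.597 × 10⁻⁴, so Δρ ≈ 0.5748 kg m⁻³.
N² = (g/ρ₀)·Δρ/Δz = g·(Δρ/ρ₀)/Δz = 9.8 × 5.597 × 10⁻⁴ / 94 = 5.8352 × 10⁻⁵ s⁻².
N = √(5.8352 × 10⁻⁵) = 7.6388 × 10⁻³ rad s⁻¹ → T = 2π/N = 822.54 s = 13.709 min ≈ 13.7 min.

13.7 min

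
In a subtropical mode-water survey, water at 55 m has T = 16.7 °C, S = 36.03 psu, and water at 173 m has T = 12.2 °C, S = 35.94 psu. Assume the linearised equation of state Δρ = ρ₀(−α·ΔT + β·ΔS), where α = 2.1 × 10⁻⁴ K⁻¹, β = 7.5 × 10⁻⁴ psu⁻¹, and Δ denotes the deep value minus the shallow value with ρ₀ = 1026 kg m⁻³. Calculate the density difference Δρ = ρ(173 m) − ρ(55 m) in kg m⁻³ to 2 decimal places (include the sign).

ΔT = -4.5 K, ΔS = -0.09 psu (deep − shallow).
Δρ/ρ₀ = −(2.1 × 10⁻⁴)(-4.5) + (7.5 × 10⁻⁴)(-0.09) = 8.775 × 10⁻⁴.
Δρ = 1026 × (8.775 × 10⁻⁴) = +0.90 kg m⁻³.
Positive Δρ: denser below, stable.

+0.90 kg m⁻³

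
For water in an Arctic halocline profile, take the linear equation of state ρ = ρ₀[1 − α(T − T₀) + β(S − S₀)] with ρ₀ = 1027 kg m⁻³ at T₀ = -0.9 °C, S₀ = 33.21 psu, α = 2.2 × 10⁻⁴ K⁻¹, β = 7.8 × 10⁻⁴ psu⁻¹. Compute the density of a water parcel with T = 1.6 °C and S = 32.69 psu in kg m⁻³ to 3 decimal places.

T − T₀ = +2.5 K, S − S₀ = -0.52 psu.
Bracket = 1 − α·(+2.5) + β·(-0.52) = 1 + (-9.556 × 10⁻⁴) = 0.9990444.
ρ = 1027 × 0.9990444 = 1026.019 kg m⁻³.

1026.019 kg m⁻³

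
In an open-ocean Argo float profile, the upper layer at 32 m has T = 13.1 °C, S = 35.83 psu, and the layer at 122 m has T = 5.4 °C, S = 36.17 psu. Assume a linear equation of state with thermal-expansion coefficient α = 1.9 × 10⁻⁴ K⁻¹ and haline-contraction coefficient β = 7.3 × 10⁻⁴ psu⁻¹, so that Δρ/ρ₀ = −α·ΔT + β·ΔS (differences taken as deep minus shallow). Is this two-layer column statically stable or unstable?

ΔT = 5.4 − 13.1 = -7.7 K and ΔS = 36.17 − 35.83 = +0.34 psu (deep − shallow).
−αΔT = 1.463 × 10⁻³; βΔS = 2.482 × 10⁻⁴; sum Δρ/ρ₀ = 1.7112 × 10⁻³.
Δρ/ρ₀ > 0, so Δρ > 0: deeper water is denser → statically stable.

stable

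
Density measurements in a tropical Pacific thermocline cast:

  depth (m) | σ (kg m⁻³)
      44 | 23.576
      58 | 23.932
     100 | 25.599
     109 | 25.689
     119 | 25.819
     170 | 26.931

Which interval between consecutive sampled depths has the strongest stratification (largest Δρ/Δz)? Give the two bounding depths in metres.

58–100 m

Compute the density gradient over each adjacent pair:
  44–58 m: Δρ/Δz = 0.356/14 = 0.025 kg m⁻⁴
  58–100 m: Δρ/Δz = 1.667/42 = 0.040 kg m⁻⁴
  100–109 m: Δρ/Δz = 0.090/9 = 0.010 kg m⁻⁴
  109–119 m: Δρ/Δz = 0.130/10 = 0.013 kg m⁻⁴
  119–170 m: Δρ/Δz = 1.112/51 = 0.022 kg m⁻⁴
The largest gradient is in the 58–100 m interval — the pycnocline.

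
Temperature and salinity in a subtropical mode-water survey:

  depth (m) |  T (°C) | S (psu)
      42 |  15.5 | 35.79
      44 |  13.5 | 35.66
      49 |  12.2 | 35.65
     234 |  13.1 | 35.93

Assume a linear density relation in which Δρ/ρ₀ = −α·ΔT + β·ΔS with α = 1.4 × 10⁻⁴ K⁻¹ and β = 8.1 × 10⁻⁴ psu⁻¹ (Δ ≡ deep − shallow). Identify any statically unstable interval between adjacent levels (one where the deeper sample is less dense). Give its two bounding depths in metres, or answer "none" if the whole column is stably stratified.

Evaluate Δρ/ρ₀ = −αΔT + βΔS across each adjacent pair:
  42–44 m: −αΔT+βΔS = −(1.4 × 10⁻⁴)(-2.0)+(8.1 × 10⁻⁴)(-0.13) = 1.7 × 10⁻⁴ → stable
  44–49 m: −αΔT+βΔS = −(1.4 × 10⁻⁴)(-1.3)+(8.1 × 10⁻⁴)(-0.01) = 1.7 × 10⁻⁴ → stable
  49–234 m: −αΔT+βΔS = −(1.4 × 10⁻⁴)(+0.9)+(8.1 × 10⁻⁴)(+0.28) = 1.0 × 10⁻⁴ → stable
Every interval has Δρ > 0: the column is stably stratified throughout.

none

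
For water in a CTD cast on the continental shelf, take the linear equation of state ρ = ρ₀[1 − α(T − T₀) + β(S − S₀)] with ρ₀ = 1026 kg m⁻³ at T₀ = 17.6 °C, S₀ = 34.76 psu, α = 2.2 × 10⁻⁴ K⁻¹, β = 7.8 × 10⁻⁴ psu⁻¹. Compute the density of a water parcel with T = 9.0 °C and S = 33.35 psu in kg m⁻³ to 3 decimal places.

T − T₀ = -8.6 K, S − S₀ = -1.41 psu.
Bracket = 1 − α·(-8.6) + β·(-1.41) = 1 + (7.922 × 10⁻⁴) = 1.0007922.
ρ = 1026 × 1.0007922 = 1026.813 kg m⁻³.

1026.813 kg m⁻³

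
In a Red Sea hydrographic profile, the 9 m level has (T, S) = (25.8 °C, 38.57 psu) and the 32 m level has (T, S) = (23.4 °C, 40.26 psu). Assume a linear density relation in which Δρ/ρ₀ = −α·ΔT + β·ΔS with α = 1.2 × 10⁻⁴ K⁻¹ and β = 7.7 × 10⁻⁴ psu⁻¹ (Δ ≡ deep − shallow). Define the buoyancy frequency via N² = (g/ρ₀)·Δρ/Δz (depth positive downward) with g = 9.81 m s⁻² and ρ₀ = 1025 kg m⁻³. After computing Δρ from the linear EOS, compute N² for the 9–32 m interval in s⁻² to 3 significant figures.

ΔT = -2.4 K, ΔS = +1.69 psu (deep − shallow).
Δρ/ρ₀ = −αΔT + βΔS = 2.88 × 10⁻⁴ + 1.3013 × 10⁻³ = 1.5893 × 10⁻³, so Δρ ≈ 1.629 kg m⁻³.
N² = (g/ρ₀)·Δρ/Δz = g·(Δρ/ρ₀)/Δz = 9.81 × 1.5893 × 10⁻³ / 23 = 6.7787 × 10⁻⁴ s⁻² ≈ 6.78 × 10⁻⁴ s⁻².

6.78 × 10⁻⁴ s⁻²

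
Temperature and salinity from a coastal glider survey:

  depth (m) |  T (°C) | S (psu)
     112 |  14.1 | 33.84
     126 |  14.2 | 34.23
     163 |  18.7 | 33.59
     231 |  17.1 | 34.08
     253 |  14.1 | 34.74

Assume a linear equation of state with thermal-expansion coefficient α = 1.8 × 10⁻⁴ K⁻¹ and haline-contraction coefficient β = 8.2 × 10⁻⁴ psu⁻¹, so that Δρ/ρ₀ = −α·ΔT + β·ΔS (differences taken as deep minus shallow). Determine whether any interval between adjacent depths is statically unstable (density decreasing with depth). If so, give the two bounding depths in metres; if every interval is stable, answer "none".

Evaluate Δρ/ρ₀ = −αΔT + βΔS across each adjacent pair:
  112–126 m: −αΔT+βΔS = −(1.8 × 10⁻⁴)(+0.1)+(8.2 × 10⁻⁴)(+0.39) = 3.0 × 10⁻⁴ → stable
  126–163 m: −αΔT+βΔS = −(1.8 × 10⁻⁴)(+4.5)+(8.2 × 10⁻⁴)(-0.64) = -1.3 × 10⁻³ → UNSTABLE
  163–231 m: −αΔT+βΔS = −(1.8 × 10⁻⁴)(-1.6)+(8.2 × 10⁻⁴)(+0.49) = 6.9 × 10⁻⁴ → stable
  231–253 m: −αΔT+βΔS = −(1.8 × 10⁻⁴)(-3.0)+(8.2 × 10⁻⁴)(+0.66) = 1.1 × 10⁻³ → stable
The 126–163 m interval has Δρ < 0: lighter water underlies denser water.

126–163 m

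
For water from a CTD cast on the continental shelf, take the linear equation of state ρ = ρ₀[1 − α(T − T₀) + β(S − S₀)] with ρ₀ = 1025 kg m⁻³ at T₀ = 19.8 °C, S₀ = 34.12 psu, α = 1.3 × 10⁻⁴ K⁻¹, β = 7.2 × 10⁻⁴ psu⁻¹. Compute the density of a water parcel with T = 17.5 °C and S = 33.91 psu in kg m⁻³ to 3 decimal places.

1025.151 kg m⁻³

T − T₀ = -2.3 K, S − S₀ = -0.21 psu.
Bracket = 1 − α·(-2.3) + β·(-0.21) = 1 + (1.478 × 10⁻⁴) = 1.0001478.
ρ = 1025 × 1.0001478 = 1025.151 kg m⁻³.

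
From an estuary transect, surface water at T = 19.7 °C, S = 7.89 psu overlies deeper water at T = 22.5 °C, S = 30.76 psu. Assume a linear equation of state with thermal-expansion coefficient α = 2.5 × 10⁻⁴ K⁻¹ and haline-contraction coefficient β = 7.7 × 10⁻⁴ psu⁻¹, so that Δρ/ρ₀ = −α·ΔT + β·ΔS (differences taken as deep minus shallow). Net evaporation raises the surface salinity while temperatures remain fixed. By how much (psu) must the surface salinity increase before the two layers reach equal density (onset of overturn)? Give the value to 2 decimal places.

Neutral buoyancy requires −α(T_deep − T_surf) + β(S_deep − S_surf′) = 0.
S_surf′ = S_deep − (α/β)·ΔT = 30.76 − (2.5 × 10⁻⁴/7.7 × 10⁻⁴)·(+2.8) = 29.8509 psu.
Increase required: 29.8509 − 7.89 = 21.9609 psu.

21.96 psu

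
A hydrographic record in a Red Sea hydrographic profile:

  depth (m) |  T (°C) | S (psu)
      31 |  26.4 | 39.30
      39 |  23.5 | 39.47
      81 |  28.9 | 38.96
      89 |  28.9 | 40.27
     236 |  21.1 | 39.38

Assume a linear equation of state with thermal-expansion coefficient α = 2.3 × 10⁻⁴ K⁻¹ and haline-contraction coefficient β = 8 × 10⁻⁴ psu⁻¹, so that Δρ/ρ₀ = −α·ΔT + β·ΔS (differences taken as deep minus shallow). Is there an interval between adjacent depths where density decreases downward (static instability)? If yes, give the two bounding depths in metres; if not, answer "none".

39–81 m

Evaluate Δρ/ρ₀ = −αΔT + βΔS across each adjacent pair:
  31–39 m: −αΔT+βΔS = −(2.3 × 10⁻⁴)(-2.9)+(8 × 10⁻⁴)(+0.17) = 8.0 × 10⁻⁴ → stable
  39–81 m: −αΔT+βΔS = −(2.3 × 10⁻⁴)(+5.4)+(8 × 10⁻⁴)(-0.51) = -1.6 × 10⁻³ → UNSTABLE
  81–89 m: −αΔT+βΔS = −(2.3 × 10⁻⁴)(+0.0)+(8 × 10⁻⁴)(+1.31) = 1.0 × 10⁻³ → stable
  89–236 m: −αΔT+βΔS = −(2.3 × 10⁻⁴)(-7.8)+(8 × 10⁻⁴)(-0.89) = 1.1 × 10⁻³ → stable
The 39–81 m interval has Δρ < 0: lighter water underlies denser water.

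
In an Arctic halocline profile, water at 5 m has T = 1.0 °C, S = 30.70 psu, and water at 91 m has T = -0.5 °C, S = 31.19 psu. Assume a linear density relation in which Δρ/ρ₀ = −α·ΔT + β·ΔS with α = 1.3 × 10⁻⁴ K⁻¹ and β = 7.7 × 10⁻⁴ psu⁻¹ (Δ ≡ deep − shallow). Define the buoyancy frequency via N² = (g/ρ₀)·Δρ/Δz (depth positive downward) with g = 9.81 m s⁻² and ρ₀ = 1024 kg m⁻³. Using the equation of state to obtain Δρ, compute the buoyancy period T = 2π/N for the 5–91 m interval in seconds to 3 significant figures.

ΔT = -1.5 K, ΔS = +0.49 psu (deep − shallow).
Δρ/ρ₀ = −αΔT + βΔS = 1.95 × 10⁻⁴ + 3.773 × 10⁻⁴ = 5.723 × 10⁻⁴, so Δρ ≈ 0.5860 kg m⁻³.
N² = (g/ρ₀)·Δρ/Δz = g·(Δρ/ρ₀)/Δz = 9.81 × 5.723 × 10⁻⁴ / 86 = 6.5282 × 10⁻⁵ s⁻².
N = √(6.5282 × 10⁻⁵) = 8.0797 × 10⁻³ rad s⁻¹ → T = 2π/N = 777.65 s ≈ 778 s.

778 s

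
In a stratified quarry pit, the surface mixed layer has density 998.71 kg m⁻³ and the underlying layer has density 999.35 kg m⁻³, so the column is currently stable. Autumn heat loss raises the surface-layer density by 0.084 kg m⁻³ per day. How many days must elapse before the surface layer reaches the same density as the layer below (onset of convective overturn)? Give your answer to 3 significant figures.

Density deficit of the surface layer: 999.35 − 998.71 = 0.64 kg m⁻³.
Required change = 0.64 / 0.084 = 7.62 days.

7.62 days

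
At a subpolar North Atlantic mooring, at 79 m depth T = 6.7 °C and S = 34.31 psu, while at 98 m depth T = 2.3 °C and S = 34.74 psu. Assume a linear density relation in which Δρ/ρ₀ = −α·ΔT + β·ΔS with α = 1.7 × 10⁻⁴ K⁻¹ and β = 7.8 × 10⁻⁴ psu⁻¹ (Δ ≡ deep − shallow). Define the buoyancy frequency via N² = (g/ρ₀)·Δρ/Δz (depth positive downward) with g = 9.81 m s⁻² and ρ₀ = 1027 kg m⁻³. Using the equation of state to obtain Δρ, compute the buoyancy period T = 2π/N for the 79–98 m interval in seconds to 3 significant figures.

ΔT = -4.4 K, ΔS = +0.43 psu (deep − shallow).
Δρ/ρ₀ = −αΔT + βΔS = 7.48 × 10⁻⁴ + 3.354 × 10⁻⁴ = 1.0834 × 10⁻³, so Δρ ≈ 1.113 kg m⁻³.
N² = (g/ρ₀)·Δρ/Δz = g·(Δρ/ρ₀)/Δz = 9.81 × 1.0834 × 10⁻³ / 19 = 5.5938 × 10⁻⁴ s⁻².
N = √(5.5938 × 10⁻⁴) = 0.023651 rad s⁻¹ → T = 2π/N = 265.66 s ≈ 266 s.

266 s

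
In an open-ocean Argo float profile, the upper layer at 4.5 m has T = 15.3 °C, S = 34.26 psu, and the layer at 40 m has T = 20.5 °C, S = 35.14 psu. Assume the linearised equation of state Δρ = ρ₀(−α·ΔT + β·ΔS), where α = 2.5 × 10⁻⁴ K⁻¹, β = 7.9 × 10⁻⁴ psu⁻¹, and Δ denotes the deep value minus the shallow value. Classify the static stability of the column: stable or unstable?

ΔT = 20.5 − 15.3 = +5.2 K and ΔS = 35.14 − 34.26 = +0.88 psu (deep − shallow).
−αΔT = -1.30 × 10⁻³; βΔS = 6.952 × 10⁻⁴; sum Δρ/ρ₀ = -6.048 × 10⁻⁴.
Δρ/ρ₀ < 0, so Δρ < 0: deeper water is lighter → statically unstable; the column would overturn.

unstable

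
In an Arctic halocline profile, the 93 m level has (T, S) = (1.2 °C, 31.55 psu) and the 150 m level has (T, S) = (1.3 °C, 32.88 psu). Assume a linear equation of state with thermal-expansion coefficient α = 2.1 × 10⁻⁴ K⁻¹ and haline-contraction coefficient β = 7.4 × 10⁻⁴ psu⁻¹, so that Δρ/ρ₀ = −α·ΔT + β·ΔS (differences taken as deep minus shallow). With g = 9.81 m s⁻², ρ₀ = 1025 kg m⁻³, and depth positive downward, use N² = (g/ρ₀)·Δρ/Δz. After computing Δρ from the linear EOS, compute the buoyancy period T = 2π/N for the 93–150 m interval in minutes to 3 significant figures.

ΔT = +0.1 K, ΔS = +1.33 psu (deep − shallow).
Δρ/ρ₀ = −αΔT + βΔS = -2.10 × 10⁻⁵ + 9.842 × 10⁻⁴ = 9.632 × 10⁻⁴, so Δρ ≈ 0.9873 kg m⁻³.
N² = (g/ρ₀)·Δρ/Δz = g·(Δρ/ρ₀)/Δz = 9.81 × 9.632 × 10⁻⁴ / 57 = 1.6577 × 10⁻⁴ s⁻².
N = √(1.6577 × 10⁻⁴) = 0.012875 rad s⁻¹ → T = 2π/N = 488.01 s = 8.1335 min ≈ 8.13 min.

8.13 min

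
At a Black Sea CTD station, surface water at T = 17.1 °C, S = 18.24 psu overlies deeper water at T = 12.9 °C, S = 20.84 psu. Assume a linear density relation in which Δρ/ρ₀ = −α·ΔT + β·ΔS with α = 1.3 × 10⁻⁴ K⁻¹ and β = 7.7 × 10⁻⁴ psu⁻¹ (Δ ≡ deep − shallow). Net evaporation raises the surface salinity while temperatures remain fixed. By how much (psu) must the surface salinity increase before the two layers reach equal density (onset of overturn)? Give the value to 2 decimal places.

3.31 psu

Neutral buoyancy requires −α(T_deep − T_surf) + β(S_deep − S_surf′) = 0.
S_surf′ = S_deep − (α/β)·ΔT = 20.84 − (1.3 × 10⁻⁴/7.7 × 10⁻⁴)·(-4.2) = 21.5491 psu.
Increase required: 21.5491 − 18.24 = 3.3091 psu.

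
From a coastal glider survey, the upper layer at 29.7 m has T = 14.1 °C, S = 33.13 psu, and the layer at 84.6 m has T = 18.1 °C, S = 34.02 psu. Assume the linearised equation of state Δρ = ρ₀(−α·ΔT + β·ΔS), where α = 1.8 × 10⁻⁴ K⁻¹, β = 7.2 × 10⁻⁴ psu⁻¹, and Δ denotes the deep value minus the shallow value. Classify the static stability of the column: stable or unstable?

ΔT = 18.1 − 14.1 = +4.0 K and ΔS = 34.02 − 33.13 = +0.89 psu (deep − shallow).
−αΔT = -7.20 × 10⁻⁴; βΔS = 6.408 × 10⁻⁴; sum Δρ/ρ₀ = -7.92 × 10⁻⁵.
Δρ/ρ₀ < 0, so Δρ < 0: deeper water is lighter → statically unstable; the column would overturn.

unstable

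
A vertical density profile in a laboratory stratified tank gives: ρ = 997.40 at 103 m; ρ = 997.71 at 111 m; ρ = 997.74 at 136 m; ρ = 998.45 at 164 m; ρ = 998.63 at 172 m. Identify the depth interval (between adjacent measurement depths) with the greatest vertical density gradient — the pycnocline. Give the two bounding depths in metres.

103–111 m

Compute the density gradient over each adjacent pair:
  103–111 m: Δρ/Δz = 0.31/8 = 0.039 kg m⁻⁴
  111–136 m: Δρ/Δz = 0.03/25 = 1.2 × 10⁻³ kg m⁻⁴
  136–164 m: Δρ/Δz = 0.71/28 = 0.025 kg m⁻⁴
  164–172 m: Δρ/Δz = 0.18/8 = 0.022 kg m⁻⁴
The largest gradient is in the 103–111 m interval — the pycnocline.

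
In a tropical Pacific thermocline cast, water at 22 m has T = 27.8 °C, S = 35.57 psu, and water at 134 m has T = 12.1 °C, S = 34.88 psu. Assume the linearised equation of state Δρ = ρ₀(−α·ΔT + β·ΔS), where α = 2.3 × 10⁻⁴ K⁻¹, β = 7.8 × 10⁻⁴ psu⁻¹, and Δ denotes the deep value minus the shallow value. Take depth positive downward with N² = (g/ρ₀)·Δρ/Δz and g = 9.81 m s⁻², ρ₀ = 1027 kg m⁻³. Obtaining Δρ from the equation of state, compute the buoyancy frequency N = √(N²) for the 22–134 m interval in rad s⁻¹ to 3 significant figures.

0.0164 rad s⁻¹

ΔT = -15.7 K, ΔS = -0.69 psu (deep − shallow).
Δρ/ρ₀ = −αΔT + βΔS = 3.611 × 10⁻³ − 5.382 × 10⁻⁴ = 3.0728 × 10⁻³, so Δρ ≈ 3.156 kg m⁻³.
N² = (g/ρ₀)·Δρ/Δz = g·(Δρ/ρ₀)/Δz = 9.81 × 3.0728 × 10⁻³ / 112 = 2.6914 × 10⁻⁴ s⁻².
N = √(2.6914 × 10⁻⁴) = 0.016405 rad s⁻¹ ≈ 0.0164 rad s⁻¹.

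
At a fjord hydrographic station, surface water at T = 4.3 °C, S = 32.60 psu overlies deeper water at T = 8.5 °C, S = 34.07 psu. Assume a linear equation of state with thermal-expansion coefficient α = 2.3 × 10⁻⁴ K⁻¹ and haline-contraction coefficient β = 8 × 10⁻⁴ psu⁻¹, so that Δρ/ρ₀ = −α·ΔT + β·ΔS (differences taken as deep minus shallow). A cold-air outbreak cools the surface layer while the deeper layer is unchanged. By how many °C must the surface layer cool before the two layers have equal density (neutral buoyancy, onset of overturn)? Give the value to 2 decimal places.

0.91 °C

Neutral buoyancy requires Δρ = 0, i.e. −α(T_deep − T_surf′) + β(S_deep − S_surf) = 0.
T_surf′ = T_deep − (β/α)·ΔS = 8.5 − (8 × 10⁻⁴/2.3 × 10⁻⁴)·(+1.47) = 3.3870 °C.
Cooling required: 4.3 − (3.3870) = 0.9130 °C.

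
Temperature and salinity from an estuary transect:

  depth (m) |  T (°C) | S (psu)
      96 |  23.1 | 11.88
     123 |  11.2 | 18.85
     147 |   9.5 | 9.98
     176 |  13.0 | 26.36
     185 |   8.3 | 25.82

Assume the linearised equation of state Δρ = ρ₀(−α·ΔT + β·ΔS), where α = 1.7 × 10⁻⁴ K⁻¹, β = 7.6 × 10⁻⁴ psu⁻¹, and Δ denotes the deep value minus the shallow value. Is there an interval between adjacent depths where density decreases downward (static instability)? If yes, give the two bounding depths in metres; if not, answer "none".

123–147 m

Evaluate Δρ/ρ₀ = −αΔT + βΔS across each adjacent pair:
  96–123 m: −αΔT+βΔS = −(1.7 × 10⁻⁴)(-11.9)+(7.6 × 10⁻⁴)(+6.97) = 7.3 × 10⁻³ → stable
  123–147 m: −αΔT+βΔS = −(1.7 × 10⁻⁴)(-1.7)+(7.6 × 10⁻⁴)(-8.87) = -6.5 × 10⁻³ → UNSTABLE
  147–176 m: −αΔT+βΔS = −(1.7 × 10⁻⁴)(+3.5)+(7.6 × 10⁻⁴)(+16.38) = 0.012 → stable
  176–185 m: −αΔT+βΔS = −(1.7 × 10⁻⁴)(-4.7)+(7.6 × 10⁻⁴)(-0.54) = 3.9 × 10⁻⁴ → stable
The 123–147 m interval has Δρ < 0: lighter water underlies denser water.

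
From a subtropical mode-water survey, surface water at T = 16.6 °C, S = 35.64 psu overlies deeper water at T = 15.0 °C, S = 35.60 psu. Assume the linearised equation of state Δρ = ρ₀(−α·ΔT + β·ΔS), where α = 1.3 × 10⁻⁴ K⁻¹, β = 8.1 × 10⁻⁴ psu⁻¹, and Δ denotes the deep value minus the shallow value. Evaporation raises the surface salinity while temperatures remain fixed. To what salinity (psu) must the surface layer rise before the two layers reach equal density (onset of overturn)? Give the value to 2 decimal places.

Neutral buoyancy requires −α(T_deep − T_surf) + β(S_deep − S_surf′) = 0.
S_surf′ = S_deep − (α/β)·ΔT = 35.60 − (1.3 × 10⁻⁴/8.1 × 10⁻⁴)·(-1.6) = 35.8568 psu.
Increase required: 35.8568 − 35.64 = 0.2168 psu.

35.86 psu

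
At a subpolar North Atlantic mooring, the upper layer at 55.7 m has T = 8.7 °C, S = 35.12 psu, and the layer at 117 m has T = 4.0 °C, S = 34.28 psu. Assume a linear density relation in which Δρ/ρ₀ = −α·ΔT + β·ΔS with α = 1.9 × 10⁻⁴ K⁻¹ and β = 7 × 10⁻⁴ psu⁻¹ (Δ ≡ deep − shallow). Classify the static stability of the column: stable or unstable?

stable

ΔT = 4.0 − 8.7 = -4.7 K and ΔS = 34.28 − 35.12 = -0.84 psu (deep − shallow).
−αΔT = 8.93 × 10⁻⁴; βΔS = -5.88 × 10⁻⁴; sum Δρ/ρ₀ = 3.05 × 10⁻⁴.
Δρ/ρ₀ > 0, so Δρ > 0: deeper water is denser → statically stable.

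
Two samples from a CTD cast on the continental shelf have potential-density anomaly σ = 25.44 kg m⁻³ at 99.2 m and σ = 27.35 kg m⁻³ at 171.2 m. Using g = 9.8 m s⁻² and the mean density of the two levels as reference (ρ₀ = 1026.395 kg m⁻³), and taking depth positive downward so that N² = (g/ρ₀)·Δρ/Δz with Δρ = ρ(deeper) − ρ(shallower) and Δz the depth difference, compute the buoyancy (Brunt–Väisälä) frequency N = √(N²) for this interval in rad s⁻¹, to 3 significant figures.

Δρ = 1027.35 − 1025.44 = 1.91 kg m⁻³ over Δz = 171.2 − 99.2 = 72 m.
N² = (9.8/1026.395) × (1.91/72) = 2.5329 × 10⁻⁴ s⁻².
N = √(2.5329 × 10⁻⁴) = 0.015915 rad s⁻¹ ≈ 0.0159 rad s⁻¹.
Since Δρ > 0 the layer is stably stratified.

0.0159 rad s⁻¹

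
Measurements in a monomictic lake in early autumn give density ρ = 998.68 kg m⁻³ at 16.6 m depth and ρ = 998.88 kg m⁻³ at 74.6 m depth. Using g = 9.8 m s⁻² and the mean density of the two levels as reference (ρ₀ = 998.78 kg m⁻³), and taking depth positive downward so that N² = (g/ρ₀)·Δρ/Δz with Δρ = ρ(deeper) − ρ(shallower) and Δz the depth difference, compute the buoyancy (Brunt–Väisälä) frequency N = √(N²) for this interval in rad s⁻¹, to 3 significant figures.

5.82 × 10⁻³ rad s⁻¹

Δρ = 998.88 − 998.68 = 0.20 kg m⁻³ over Δz = 74.6 − 16.6 = 58 m.
N² = (9.8/998.78) × (0.20/58) = 3.3834 × 10⁻⁵ s⁻².
N = √(3.3834 × 10⁻⁵) = 5.8167 × 10⁻³ rad s⁻¹ ≈ 5.82 × 10⁻³ rad s⁻¹.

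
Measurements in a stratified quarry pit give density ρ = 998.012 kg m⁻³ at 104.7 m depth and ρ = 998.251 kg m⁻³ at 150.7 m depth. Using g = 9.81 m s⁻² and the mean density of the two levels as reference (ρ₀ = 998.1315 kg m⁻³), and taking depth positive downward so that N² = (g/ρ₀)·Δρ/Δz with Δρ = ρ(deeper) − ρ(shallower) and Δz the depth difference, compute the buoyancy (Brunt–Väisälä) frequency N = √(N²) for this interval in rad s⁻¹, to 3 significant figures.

Δρ = 998.251 − 998.012 = 0.239 kg m⁻³ over Δz = 150.7 − 104.7 = 46 m.
N² = (9.81/998.1315) × (0.239/46) = 5.1065 × 10⁻⁵ s⁻².
N = √(5.1065 × 10⁻⁵) = 7.1460 × 10⁻³ rad s⁻¹ ≈ 7.15 × 10⁻³ rad s⁻¹.
Since Δρ > 0 the layer is stably stratified.

7.15 × 10⁻³ rad s⁻¹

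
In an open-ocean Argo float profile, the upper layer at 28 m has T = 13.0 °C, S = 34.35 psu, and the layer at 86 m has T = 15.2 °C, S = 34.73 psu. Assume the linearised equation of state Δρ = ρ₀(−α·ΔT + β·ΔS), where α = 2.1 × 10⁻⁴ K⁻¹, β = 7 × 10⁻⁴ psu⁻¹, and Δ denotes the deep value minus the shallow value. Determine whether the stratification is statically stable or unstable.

ΔT = 15.2 − 13.0 = +2.2 K and ΔS = 34.73 − 34.35 = +0.38 psu (deep − shallow).
−αΔT = -4.62 × 10⁻⁴; βΔS = 2.66 × 10⁻⁴; sum Δρ/ρ₀ = -1.96 × 10⁻⁴.
Δρ/ρ₀ < 0, so Δρ < 0: deeper water is lighter → statically unstable; the column would overturn.

unstable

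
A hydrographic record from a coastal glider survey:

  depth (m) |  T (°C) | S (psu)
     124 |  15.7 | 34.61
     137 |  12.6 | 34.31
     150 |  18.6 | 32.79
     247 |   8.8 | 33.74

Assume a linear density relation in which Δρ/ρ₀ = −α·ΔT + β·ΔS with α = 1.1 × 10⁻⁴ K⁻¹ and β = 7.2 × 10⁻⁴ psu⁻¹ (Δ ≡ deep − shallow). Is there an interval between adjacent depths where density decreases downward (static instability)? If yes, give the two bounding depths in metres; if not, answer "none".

Evaluate Δρ/ρ₀ = −αΔT + βΔS across each adjacent pair:
  124–137 m: −αΔT+βΔS = −(1.1 × 10⁻⁴)(-3.1)+(7.2 × 10⁻⁴)(-0.30) = 1.3 × 10⁻⁴ → stable
  137–150 m: −αΔT+βΔS = −(1.1 × 10⁻⁴)(+6.0)+(7.2 × 10⁻⁴)(-1.52) = -1.8 × 10⁻³ → UNSTABLE
  150–247 m: −αΔT+βΔS = −(1.1 × 10⁻⁴)(-9.8)+(7.2 × 10⁻⁴)(+0.95) = 1.8 × 10⁻³ → stable
The 137–150 m interval has Δρ < 0: lighter water underlies denser water.

137–150 m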